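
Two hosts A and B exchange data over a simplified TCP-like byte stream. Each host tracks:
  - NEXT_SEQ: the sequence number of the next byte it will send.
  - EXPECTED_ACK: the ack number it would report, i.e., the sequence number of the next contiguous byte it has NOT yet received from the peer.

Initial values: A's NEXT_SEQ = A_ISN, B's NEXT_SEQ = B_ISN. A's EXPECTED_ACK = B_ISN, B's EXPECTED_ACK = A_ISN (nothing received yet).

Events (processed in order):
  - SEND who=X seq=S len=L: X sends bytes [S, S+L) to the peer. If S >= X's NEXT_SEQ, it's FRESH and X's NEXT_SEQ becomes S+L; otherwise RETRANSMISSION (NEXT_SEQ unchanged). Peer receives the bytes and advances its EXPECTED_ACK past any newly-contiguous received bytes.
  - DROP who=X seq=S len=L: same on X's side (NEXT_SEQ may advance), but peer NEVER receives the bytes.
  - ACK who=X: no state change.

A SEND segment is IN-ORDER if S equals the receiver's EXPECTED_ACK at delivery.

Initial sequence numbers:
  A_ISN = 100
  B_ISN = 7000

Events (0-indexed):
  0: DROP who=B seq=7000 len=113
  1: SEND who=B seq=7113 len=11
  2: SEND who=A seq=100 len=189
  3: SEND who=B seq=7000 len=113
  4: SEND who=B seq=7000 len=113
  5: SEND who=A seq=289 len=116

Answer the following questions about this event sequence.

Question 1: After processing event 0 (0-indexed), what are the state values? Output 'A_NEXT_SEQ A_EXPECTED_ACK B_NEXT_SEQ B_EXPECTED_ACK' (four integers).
After event 0: A_seq=100 A_ack=7000 B_seq=7113 B_ack=100

100 7000 7113 100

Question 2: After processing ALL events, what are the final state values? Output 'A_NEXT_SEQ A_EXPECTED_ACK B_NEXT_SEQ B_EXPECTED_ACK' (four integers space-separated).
After event 0: A_seq=100 A_ack=7000 B_seq=7113 B_ack=100
After event 1: A_seq=100 A_ack=7000 B_seq=7124 B_ack=100
After event 2: A_seq=289 A_ack=7000 B_seq=7124 B_ack=289
After event 3: A_seq=289 A_ack=7124 B_seq=7124 B_ack=289
After event 4: A_seq=289 A_ack=7124 B_seq=7124 B_ack=289
After event 5: A_seq=405 A_ack=7124 B_seq=7124 B_ack=405

Answer: 405 7124 7124 405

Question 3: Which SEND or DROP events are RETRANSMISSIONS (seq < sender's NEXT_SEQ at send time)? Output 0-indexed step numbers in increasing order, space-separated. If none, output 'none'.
Step 0: DROP seq=7000 -> fresh
Step 1: SEND seq=7113 -> fresh
Step 2: SEND seq=100 -> fresh
Step 3: SEND seq=7000 -> retransmit
Step 4: SEND seq=7000 -> retransmit
Step 5: SEND seq=289 -> fresh

Answer: 3 4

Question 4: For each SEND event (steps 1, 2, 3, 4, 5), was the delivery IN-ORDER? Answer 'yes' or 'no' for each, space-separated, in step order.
Answer: no yes yes no yes

Derivation:
Step 1: SEND seq=7113 -> out-of-order
Step 2: SEND seq=100 -> in-order
Step 3: SEND seq=7000 -> in-order
Step 4: SEND seq=7000 -> out-of-order
Step 5: SEND seq=289 -> in-order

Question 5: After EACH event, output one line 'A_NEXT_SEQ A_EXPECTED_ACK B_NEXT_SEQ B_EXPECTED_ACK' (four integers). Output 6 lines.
100 7000 7113 100
100 7000 7124 100
289 7000 7124 289
289 7124 7124 289
289 7124 7124 289
405 7124 7124 405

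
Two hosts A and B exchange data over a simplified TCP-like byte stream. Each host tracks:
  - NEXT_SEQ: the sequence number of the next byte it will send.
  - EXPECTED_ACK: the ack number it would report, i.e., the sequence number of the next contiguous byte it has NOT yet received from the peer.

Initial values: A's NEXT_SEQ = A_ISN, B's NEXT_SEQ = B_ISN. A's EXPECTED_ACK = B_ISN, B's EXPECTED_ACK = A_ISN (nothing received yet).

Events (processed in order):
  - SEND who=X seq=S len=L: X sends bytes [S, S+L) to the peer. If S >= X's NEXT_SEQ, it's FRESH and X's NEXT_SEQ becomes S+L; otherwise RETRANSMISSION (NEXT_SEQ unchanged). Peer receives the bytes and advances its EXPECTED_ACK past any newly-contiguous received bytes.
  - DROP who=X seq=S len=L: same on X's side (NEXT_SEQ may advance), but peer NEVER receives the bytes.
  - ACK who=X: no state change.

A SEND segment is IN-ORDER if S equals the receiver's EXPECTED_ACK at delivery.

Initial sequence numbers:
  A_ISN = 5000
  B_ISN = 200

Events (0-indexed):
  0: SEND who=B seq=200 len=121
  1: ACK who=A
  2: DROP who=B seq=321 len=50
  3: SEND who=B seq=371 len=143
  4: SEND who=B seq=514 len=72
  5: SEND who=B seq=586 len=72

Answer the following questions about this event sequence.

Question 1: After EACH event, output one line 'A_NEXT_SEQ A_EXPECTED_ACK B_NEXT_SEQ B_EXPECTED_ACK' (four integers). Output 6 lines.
5000 321 321 5000
5000 321 321 5000
5000 321 371 5000
5000 321 514 5000
5000 321 586 5000
5000 321 658 5000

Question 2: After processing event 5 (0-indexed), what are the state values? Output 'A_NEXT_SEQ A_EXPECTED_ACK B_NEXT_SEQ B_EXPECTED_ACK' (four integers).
After event 0: A_seq=5000 A_ack=321 B_seq=321 B_ack=5000
After event 1: A_seq=5000 A_ack=321 B_seq=321 B_ack=5000
After event 2: A_seq=5000 A_ack=321 B_seq=371 B_ack=5000
After event 3: A_seq=5000 A_ack=321 B_seq=514 B_ack=5000
After event 4: A_seq=5000 A_ack=321 B_seq=586 B_ack=5000
After event 5: A_seq=5000 A_ack=321 B_seq=658 B_ack=5000

5000 321 658 5000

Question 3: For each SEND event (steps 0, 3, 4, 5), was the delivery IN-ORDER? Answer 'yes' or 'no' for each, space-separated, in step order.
Step 0: SEND seq=200 -> in-order
Step 3: SEND seq=371 -> out-of-order
Step 4: SEND seq=514 -> out-of-order
Step 5: SEND seq=586 -> out-of-order

Answer: yes no no no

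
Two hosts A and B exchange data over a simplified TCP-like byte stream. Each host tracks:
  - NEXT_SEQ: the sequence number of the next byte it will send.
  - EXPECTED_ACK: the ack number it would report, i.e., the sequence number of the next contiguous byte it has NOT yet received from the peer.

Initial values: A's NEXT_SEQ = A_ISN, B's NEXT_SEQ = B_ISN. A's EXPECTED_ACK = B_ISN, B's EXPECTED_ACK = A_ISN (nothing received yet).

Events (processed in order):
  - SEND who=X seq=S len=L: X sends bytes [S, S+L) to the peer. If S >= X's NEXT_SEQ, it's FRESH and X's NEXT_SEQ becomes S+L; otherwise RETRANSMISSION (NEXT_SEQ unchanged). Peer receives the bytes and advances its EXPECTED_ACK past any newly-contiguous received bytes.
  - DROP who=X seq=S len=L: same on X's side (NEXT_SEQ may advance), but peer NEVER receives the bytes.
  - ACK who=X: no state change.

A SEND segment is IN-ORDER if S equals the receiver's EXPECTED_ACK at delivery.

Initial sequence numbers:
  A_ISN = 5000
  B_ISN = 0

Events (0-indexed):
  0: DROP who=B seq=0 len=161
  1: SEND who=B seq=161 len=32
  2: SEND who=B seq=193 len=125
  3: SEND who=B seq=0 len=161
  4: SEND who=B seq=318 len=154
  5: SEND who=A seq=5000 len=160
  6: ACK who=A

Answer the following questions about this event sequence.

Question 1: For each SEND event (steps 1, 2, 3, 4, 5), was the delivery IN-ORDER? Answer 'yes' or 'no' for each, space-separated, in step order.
Step 1: SEND seq=161 -> out-of-order
Step 2: SEND seq=193 -> out-of-order
Step 3: SEND seq=0 -> in-order
Step 4: SEND seq=318 -> in-order
Step 5: SEND seq=5000 -> in-order

Answer: no no yes yes yes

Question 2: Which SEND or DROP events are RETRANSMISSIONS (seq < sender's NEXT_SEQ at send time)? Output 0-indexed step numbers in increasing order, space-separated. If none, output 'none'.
Step 0: DROP seq=0 -> fresh
Step 1: SEND seq=161 -> fresh
Step 2: SEND seq=193 -> fresh
Step 3: SEND seq=0 -> retransmit
Step 4: SEND seq=318 -> fresh
Step 5: SEND seq=5000 -> fresh

Answer: 3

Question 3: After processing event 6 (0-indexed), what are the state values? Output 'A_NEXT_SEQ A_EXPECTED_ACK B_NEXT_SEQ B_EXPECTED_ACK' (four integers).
After event 0: A_seq=5000 A_ack=0 B_seq=161 B_ack=5000
After event 1: A_seq=5000 A_ack=0 B_seq=193 B_ack=5000
After event 2: A_seq=5000 A_ack=0 B_seq=318 B_ack=5000
After event 3: A_seq=5000 A_ack=318 B_seq=318 B_ack=5000
After event 4: A_seq=5000 A_ack=472 B_seq=472 B_ack=5000
After event 5: A_seq=5160 A_ack=472 B_seq=472 B_ack=5160
After event 6: A_seq=5160 A_ack=472 B_seq=472 B_ack=5160

5160 472 472 5160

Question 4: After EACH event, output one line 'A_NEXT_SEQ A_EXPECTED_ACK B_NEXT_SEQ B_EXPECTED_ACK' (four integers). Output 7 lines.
5000 0 161 5000
5000 0 193 5000
5000 0 318 5000
5000 318 318 5000
5000 472 472 5000
5160 472 472 5160
5160 472 472 5160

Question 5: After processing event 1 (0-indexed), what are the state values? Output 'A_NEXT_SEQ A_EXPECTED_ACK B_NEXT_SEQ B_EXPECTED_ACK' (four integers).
After event 0: A_seq=5000 A_ack=0 B_seq=161 B_ack=5000
After event 1: A_seq=5000 A_ack=0 B_seq=193 B_ack=5000

5000 0 193 5000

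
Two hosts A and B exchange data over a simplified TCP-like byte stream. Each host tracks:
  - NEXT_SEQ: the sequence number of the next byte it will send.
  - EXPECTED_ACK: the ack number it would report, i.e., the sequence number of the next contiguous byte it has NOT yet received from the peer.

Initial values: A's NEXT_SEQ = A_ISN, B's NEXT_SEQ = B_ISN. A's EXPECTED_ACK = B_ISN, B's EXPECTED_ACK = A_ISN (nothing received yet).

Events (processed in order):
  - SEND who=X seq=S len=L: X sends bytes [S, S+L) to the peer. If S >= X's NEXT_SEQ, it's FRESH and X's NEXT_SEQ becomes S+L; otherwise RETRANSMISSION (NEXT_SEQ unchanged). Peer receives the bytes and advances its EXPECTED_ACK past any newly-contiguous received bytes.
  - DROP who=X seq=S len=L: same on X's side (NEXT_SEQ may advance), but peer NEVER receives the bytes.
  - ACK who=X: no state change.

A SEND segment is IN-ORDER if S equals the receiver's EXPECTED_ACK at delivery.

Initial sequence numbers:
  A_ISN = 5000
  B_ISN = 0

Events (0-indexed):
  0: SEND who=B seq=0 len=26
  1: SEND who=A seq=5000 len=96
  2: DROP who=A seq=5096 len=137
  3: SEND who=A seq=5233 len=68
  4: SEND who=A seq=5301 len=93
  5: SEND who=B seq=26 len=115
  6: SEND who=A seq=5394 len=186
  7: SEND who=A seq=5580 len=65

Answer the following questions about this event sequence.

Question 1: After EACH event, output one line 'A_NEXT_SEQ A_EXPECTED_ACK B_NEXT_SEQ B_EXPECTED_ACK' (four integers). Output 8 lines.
5000 26 26 5000
5096 26 26 5096
5233 26 26 5096
5301 26 26 5096
5394 26 26 5096
5394 141 141 5096
5580 141 141 5096
5645 141 141 5096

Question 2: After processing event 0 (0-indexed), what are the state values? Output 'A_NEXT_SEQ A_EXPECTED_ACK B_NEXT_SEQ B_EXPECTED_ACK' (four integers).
After event 0: A_seq=5000 A_ack=26 B_seq=26 B_ack=5000

5000 26 26 5000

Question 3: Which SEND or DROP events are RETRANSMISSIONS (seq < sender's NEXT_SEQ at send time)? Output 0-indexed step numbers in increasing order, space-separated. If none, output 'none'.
Step 0: SEND seq=0 -> fresh
Step 1: SEND seq=5000 -> fresh
Step 2: DROP seq=5096 -> fresh
Step 3: SEND seq=5233 -> fresh
Step 4: SEND seq=5301 -> fresh
Step 5: SEND seq=26 -> fresh
Step 6: SEND seq=5394 -> fresh
Step 7: SEND seq=5580 -> fresh

Answer: none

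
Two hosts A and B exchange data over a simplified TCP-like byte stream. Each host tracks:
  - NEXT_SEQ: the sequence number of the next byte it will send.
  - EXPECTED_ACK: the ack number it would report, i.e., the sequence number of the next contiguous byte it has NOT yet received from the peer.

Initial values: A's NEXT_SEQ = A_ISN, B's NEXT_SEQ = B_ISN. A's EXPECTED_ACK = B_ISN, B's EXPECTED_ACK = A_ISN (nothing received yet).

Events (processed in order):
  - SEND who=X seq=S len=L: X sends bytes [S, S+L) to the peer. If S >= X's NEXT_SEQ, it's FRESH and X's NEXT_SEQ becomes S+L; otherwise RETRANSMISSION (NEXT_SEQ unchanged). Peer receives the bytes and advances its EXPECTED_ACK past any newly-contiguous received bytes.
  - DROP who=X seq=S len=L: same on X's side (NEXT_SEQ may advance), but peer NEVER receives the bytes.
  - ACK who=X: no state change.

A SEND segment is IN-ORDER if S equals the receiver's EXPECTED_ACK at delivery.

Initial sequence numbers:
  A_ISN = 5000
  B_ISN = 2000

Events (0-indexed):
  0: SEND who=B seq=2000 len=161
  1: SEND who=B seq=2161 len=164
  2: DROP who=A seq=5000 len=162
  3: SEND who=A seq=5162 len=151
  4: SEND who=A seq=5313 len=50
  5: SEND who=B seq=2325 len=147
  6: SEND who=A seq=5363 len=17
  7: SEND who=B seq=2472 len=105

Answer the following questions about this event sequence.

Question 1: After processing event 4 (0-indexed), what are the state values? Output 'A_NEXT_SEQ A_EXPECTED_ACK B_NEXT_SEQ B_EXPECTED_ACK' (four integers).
After event 0: A_seq=5000 A_ack=2161 B_seq=2161 B_ack=5000
After event 1: A_seq=5000 A_ack=2325 B_seq=2325 B_ack=5000
After event 2: A_seq=5162 A_ack=2325 B_seq=2325 B_ack=5000
After event 3: A_seq=5313 A_ack=2325 B_seq=2325 B_ack=5000
After event 4: A_seq=5363 A_ack=2325 B_seq=2325 B_ack=5000

5363 2325 2325 5000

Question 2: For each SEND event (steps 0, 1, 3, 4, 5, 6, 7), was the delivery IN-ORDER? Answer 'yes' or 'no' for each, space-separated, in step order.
Answer: yes yes no no yes no yes

Derivation:
Step 0: SEND seq=2000 -> in-order
Step 1: SEND seq=2161 -> in-order
Step 3: SEND seq=5162 -> out-of-order
Step 4: SEND seq=5313 -> out-of-order
Step 5: SEND seq=2325 -> in-order
Step 6: SEND seq=5363 -> out-of-order
Step 7: SEND seq=2472 -> in-order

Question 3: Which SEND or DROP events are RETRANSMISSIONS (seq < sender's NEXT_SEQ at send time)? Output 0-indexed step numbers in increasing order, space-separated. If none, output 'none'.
Answer: none

Derivation:
Step 0: SEND seq=2000 -> fresh
Step 1: SEND seq=2161 -> fresh
Step 2: DROP seq=5000 -> fresh
Step 3: SEND seq=5162 -> fresh
Step 4: SEND seq=5313 -> fresh
Step 5: SEND seq=2325 -> fresh
Step 6: SEND seq=5363 -> fresh
Step 7: SEND seq=2472 -> fresh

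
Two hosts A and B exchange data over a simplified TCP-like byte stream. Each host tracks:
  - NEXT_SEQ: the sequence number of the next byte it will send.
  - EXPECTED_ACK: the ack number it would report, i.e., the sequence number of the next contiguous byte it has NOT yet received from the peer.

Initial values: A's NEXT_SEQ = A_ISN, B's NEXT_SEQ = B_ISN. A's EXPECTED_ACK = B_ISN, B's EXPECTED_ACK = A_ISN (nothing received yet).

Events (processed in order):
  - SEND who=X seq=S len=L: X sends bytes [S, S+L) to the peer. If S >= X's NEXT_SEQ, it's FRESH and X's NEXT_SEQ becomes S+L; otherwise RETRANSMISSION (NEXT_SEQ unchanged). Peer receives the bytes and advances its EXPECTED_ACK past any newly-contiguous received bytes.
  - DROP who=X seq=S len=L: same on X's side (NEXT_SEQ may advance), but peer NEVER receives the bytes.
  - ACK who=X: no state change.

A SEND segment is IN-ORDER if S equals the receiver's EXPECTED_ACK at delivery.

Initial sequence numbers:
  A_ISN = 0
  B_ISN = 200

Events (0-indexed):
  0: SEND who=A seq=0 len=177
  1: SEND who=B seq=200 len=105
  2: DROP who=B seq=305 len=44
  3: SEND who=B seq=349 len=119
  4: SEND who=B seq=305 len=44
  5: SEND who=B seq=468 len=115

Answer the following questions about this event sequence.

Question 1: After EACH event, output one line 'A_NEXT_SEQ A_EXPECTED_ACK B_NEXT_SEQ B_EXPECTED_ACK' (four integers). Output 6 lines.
177 200 200 177
177 305 305 177
177 305 349 177
177 305 468 177
177 468 468 177
177 583 583 177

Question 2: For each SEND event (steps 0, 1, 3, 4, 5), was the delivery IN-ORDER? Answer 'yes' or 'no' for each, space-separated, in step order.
Step 0: SEND seq=0 -> in-order
Step 1: SEND seq=200 -> in-order
Step 3: SEND seq=349 -> out-of-order
Step 4: SEND seq=305 -> in-order
Step 5: SEND seq=468 -> in-order

Answer: yes yes no yes yes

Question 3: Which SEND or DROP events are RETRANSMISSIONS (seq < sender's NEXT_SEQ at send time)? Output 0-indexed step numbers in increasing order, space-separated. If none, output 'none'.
Answer: 4

Derivation:
Step 0: SEND seq=0 -> fresh
Step 1: SEND seq=200 -> fresh
Step 2: DROP seq=305 -> fresh
Step 3: SEND seq=349 -> fresh
Step 4: SEND seq=305 -> retransmit
Step 5: SEND seq=468 -> fresh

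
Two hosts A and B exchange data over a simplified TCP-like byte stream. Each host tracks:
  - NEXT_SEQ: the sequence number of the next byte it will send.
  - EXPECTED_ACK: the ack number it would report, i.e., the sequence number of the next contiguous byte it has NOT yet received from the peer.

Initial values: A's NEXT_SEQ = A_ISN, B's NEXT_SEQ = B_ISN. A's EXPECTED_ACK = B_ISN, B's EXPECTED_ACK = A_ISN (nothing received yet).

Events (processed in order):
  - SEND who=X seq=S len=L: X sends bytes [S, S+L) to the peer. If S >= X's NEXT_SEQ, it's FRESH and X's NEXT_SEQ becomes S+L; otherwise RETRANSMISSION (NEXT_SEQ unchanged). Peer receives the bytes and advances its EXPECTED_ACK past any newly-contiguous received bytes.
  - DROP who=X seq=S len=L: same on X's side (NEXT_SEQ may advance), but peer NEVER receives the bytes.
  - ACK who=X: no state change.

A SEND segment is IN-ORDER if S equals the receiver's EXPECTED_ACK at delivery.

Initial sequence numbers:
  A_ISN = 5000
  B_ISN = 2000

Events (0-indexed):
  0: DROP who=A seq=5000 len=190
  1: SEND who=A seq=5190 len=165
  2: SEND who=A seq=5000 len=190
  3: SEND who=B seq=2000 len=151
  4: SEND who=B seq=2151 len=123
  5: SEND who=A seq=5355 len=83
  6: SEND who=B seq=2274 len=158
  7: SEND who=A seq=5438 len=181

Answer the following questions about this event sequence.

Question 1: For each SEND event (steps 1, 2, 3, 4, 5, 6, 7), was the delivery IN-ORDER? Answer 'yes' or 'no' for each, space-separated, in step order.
Answer: no yes yes yes yes yes yes

Derivation:
Step 1: SEND seq=5190 -> out-of-order
Step 2: SEND seq=5000 -> in-order
Step 3: SEND seq=2000 -> in-order
Step 4: SEND seq=2151 -> in-order
Step 5: SEND seq=5355 -> in-order
Step 6: SEND seq=2274 -> in-order
Step 7: SEND seq=5438 -> in-order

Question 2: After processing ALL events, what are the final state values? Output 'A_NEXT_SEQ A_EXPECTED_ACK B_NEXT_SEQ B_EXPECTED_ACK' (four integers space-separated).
Answer: 5619 2432 2432 5619

Derivation:
After event 0: A_seq=5190 A_ack=2000 B_seq=2000 B_ack=5000
After event 1: A_seq=5355 A_ack=2000 B_seq=2000 B_ack=5000
After event 2: A_seq=5355 A_ack=2000 B_seq=2000 B_ack=5355
After event 3: A_seq=5355 A_ack=2151 B_seq=2151 B_ack=5355
After event 4: A_seq=5355 A_ack=2274 B_seq=2274 B_ack=5355
After event 5: A_seq=5438 A_ack=2274 B_seq=2274 B_ack=5438
After event 6: A_seq=5438 A_ack=2432 B_seq=2432 B_ack=5438
After event 7: A_seq=5619 A_ack=2432 B_seq=2432 B_ack=5619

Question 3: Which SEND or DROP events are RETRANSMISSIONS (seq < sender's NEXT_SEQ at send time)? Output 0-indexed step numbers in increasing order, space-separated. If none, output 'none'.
Answer: 2

Derivation:
Step 0: DROP seq=5000 -> fresh
Step 1: SEND seq=5190 -> fresh
Step 2: SEND seq=5000 -> retransmit
Step 3: SEND seq=2000 -> fresh
Step 4: SEND seq=2151 -> fresh
Step 5: SEND seq=5355 -> fresh
Step 6: SEND seq=2274 -> fresh
Step 7: SEND seq=5438 -> fresh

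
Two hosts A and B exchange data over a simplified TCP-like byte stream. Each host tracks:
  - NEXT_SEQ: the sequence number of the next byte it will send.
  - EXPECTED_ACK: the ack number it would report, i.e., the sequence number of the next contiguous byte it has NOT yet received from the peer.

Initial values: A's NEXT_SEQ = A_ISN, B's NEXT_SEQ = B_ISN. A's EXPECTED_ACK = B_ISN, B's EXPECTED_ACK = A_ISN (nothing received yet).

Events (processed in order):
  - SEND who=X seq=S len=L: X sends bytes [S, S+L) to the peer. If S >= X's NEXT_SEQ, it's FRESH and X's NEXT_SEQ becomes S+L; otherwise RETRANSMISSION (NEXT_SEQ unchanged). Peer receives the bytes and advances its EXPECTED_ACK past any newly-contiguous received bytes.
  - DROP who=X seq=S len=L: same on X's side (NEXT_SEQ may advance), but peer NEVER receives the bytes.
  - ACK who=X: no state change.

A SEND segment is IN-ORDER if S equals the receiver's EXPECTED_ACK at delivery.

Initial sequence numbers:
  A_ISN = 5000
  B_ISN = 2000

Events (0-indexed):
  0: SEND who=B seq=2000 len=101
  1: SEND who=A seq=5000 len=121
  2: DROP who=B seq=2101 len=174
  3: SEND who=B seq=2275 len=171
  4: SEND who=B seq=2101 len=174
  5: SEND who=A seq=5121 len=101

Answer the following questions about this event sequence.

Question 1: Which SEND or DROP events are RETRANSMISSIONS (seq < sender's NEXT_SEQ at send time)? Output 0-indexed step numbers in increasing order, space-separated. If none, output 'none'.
Step 0: SEND seq=2000 -> fresh
Step 1: SEND seq=5000 -> fresh
Step 2: DROP seq=2101 -> fresh
Step 3: SEND seq=2275 -> fresh
Step 4: SEND seq=2101 -> retransmit
Step 5: SEND seq=5121 -> fresh

Answer: 4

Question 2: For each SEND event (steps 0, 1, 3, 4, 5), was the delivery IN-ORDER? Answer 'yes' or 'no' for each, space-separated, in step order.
Step 0: SEND seq=2000 -> in-order
Step 1: SEND seq=5000 -> in-order
Step 3: SEND seq=2275 -> out-of-order
Step 4: SEND seq=2101 -> in-order
Step 5: SEND seq=5121 -> in-order

Answer: yes yes no yes yes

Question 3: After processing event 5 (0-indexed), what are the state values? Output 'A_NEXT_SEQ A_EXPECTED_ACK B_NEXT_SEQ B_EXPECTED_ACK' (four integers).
After event 0: A_seq=5000 A_ack=2101 B_seq=2101 B_ack=5000
After event 1: A_seq=5121 A_ack=2101 B_seq=2101 B_ack=5121
After event 2: A_seq=5121 A_ack=2101 B_seq=2275 B_ack=5121
After event 3: A_seq=5121 A_ack=2101 B_seq=2446 B_ack=5121
After event 4: A_seq=5121 A_ack=2446 B_seq=2446 B_ack=5121
After event 5: A_seq=5222 A_ack=2446 B_seq=2446 B_ack=5222

5222 2446 2446 5222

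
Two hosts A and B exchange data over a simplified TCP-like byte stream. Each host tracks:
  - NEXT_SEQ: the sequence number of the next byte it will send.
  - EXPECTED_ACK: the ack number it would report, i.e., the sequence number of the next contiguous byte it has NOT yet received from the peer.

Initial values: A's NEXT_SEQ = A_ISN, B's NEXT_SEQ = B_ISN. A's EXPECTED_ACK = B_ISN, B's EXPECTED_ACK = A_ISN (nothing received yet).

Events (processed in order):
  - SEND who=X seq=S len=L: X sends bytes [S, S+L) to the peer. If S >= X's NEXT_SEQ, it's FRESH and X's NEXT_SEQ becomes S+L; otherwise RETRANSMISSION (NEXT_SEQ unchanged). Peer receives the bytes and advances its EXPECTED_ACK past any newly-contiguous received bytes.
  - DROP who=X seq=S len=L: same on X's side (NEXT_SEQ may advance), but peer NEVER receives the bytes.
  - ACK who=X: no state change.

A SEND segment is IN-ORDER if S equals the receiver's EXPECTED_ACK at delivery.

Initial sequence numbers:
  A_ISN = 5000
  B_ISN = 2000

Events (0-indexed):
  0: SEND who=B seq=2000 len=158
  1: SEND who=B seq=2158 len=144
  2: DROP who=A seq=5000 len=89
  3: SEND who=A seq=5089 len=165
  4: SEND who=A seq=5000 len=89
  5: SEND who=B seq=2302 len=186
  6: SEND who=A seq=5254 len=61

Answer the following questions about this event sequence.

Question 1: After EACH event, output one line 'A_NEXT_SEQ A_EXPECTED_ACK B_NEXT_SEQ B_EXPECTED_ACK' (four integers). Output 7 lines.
5000 2158 2158 5000
5000 2302 2302 5000
5089 2302 2302 5000
5254 2302 2302 5000
5254 2302 2302 5254
5254 2488 2488 5254
5315 2488 2488 5315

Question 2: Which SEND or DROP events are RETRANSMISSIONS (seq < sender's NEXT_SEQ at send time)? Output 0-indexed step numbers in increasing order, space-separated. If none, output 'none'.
Step 0: SEND seq=2000 -> fresh
Step 1: SEND seq=2158 -> fresh
Step 2: DROP seq=5000 -> fresh
Step 3: SEND seq=5089 -> fresh
Step 4: SEND seq=5000 -> retransmit
Step 5: SEND seq=2302 -> fresh
Step 6: SEND seq=5254 -> fresh

Answer: 4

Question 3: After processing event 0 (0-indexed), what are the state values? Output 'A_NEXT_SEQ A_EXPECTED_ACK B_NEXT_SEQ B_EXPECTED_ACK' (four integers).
After event 0: A_seq=5000 A_ack=2158 B_seq=2158 B_ack=5000

5000 2158 2158 5000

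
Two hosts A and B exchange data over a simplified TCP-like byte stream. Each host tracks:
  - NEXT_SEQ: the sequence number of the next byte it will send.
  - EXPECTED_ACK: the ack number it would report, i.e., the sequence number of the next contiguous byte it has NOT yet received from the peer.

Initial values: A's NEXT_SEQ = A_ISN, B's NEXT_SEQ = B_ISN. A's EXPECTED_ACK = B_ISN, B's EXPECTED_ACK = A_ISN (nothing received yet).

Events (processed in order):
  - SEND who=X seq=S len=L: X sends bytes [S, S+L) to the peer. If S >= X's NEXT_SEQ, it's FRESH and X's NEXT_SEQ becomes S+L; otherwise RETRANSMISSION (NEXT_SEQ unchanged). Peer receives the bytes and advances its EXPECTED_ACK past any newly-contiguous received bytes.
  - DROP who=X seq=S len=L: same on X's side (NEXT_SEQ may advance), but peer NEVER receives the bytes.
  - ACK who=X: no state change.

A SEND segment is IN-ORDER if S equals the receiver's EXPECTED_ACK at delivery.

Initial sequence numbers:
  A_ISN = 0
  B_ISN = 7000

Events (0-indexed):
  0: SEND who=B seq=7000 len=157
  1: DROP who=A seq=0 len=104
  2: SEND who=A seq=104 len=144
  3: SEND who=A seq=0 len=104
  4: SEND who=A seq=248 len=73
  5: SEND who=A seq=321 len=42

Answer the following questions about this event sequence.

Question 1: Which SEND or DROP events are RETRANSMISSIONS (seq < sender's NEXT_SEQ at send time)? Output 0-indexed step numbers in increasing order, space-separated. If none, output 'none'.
Step 0: SEND seq=7000 -> fresh
Step 1: DROP seq=0 -> fresh
Step 2: SEND seq=104 -> fresh
Step 3: SEND seq=0 -> retransmit
Step 4: SEND seq=248 -> fresh
Step 5: SEND seq=321 -> fresh

Answer: 3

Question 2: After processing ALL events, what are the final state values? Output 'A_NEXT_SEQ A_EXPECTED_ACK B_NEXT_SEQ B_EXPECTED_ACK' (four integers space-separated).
After event 0: A_seq=0 A_ack=7157 B_seq=7157 B_ack=0
After event 1: A_seq=104 A_ack=7157 B_seq=7157 B_ack=0
After event 2: A_seq=248 A_ack=7157 B_seq=7157 B_ack=0
After event 3: A_seq=248 A_ack=7157 B_seq=7157 B_ack=248
After event 4: A_seq=321 A_ack=7157 B_seq=7157 B_ack=321
After event 5: A_seq=363 A_ack=7157 B_seq=7157 B_ack=363

Answer: 363 7157 7157 363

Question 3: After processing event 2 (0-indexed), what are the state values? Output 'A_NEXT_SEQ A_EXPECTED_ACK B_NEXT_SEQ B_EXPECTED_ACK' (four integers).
After event 0: A_seq=0 A_ack=7157 B_seq=7157 B_ack=0
After event 1: A_seq=104 A_ack=7157 B_seq=7157 B_ack=0
After event 2: A_seq=248 A_ack=7157 B_seq=7157 B_ack=0

248 7157 7157 0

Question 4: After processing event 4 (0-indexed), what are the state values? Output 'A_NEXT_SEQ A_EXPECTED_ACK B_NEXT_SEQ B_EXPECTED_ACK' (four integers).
After event 0: A_seq=0 A_ack=7157 B_seq=7157 B_ack=0
After event 1: A_seq=104 A_ack=7157 B_seq=7157 B_ack=0
After event 2: A_seq=248 A_ack=7157 B_seq=7157 B_ack=0
After event 3: A_seq=248 A_ack=7157 B_seq=7157 B_ack=248
After event 4: A_seq=321 A_ack=7157 B_seq=7157 B_ack=321

321 7157 7157 321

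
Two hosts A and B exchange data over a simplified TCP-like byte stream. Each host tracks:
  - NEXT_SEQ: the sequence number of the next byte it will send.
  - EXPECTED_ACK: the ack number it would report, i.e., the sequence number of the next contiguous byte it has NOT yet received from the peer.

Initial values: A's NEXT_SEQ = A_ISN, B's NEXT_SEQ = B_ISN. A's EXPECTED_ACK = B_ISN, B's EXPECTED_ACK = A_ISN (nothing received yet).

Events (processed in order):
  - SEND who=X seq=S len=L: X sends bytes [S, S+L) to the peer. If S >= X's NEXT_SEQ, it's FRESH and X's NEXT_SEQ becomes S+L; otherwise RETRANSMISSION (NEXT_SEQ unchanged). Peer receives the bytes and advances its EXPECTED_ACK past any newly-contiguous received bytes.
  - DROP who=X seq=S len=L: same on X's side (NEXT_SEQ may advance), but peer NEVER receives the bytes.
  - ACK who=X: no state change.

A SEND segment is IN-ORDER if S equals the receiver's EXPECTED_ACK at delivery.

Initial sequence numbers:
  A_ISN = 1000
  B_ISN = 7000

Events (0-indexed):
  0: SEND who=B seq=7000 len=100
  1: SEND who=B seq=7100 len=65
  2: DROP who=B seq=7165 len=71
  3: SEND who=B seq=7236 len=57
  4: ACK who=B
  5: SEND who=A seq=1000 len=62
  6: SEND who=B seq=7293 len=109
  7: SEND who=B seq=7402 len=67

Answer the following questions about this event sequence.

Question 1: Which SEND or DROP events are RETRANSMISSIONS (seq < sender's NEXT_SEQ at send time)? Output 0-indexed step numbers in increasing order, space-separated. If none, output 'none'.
Step 0: SEND seq=7000 -> fresh
Step 1: SEND seq=7100 -> fresh
Step 2: DROP seq=7165 -> fresh
Step 3: SEND seq=7236 -> fresh
Step 5: SEND seq=1000 -> fresh
Step 6: SEND seq=7293 -> fresh
Step 7: SEND seq=7402 -> fresh

Answer: none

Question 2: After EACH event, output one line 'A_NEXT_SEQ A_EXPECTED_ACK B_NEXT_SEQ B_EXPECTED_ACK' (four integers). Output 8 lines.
1000 7100 7100 1000
1000 7165 7165 1000
1000 7165 7236 1000
1000 7165 7293 1000
1000 7165 7293 1000
1062 7165 7293 1062
1062 7165 7402 1062
1062 7165 7469 1062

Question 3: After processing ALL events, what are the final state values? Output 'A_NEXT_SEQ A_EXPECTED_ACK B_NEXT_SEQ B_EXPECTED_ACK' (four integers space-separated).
After event 0: A_seq=1000 A_ack=7100 B_seq=7100 B_ack=1000
After event 1: A_seq=1000 A_ack=7165 B_seq=7165 B_ack=1000
After event 2: A_seq=1000 A_ack=7165 B_seq=7236 B_ack=1000
After event 3: A_seq=1000 A_ack=7165 B_seq=7293 B_ack=1000
After event 4: A_seq=1000 A_ack=7165 B_seq=7293 B_ack=1000
After event 5: A_seq=1062 A_ack=7165 B_seq=7293 B_ack=1062
After event 6: A_seq=1062 A_ack=7165 B_seq=7402 B_ack=1062
After event 7: A_seq=1062 A_ack=7165 B_seq=7469 B_ack=1062

Answer: 1062 7165 7469 1062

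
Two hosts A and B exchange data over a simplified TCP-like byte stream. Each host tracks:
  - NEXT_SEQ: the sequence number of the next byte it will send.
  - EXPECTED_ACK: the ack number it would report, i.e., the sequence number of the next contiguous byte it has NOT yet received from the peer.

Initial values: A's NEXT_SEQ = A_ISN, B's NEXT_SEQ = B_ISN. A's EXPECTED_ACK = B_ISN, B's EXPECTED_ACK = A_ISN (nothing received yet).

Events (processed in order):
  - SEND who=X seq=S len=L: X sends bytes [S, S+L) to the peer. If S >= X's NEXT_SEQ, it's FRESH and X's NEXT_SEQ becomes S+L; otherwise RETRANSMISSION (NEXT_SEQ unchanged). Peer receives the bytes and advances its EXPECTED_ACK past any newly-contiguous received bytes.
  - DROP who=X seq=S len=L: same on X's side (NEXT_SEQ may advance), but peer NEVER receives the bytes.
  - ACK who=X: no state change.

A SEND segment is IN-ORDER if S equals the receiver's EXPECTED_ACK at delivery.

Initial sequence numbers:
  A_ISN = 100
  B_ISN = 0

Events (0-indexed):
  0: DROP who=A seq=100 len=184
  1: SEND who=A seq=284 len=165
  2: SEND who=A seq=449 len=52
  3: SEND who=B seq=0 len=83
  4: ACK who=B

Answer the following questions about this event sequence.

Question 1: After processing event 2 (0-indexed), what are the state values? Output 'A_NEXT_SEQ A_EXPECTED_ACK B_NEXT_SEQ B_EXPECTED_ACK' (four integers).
After event 0: A_seq=284 A_ack=0 B_seq=0 B_ack=100
After event 1: A_seq=449 A_ack=0 B_seq=0 B_ack=100
After event 2: A_seq=501 A_ack=0 B_seq=0 B_ack=100

501 0 0 100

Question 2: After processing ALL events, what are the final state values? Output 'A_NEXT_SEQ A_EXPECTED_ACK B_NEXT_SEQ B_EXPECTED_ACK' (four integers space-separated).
Answer: 501 83 83 100

Derivation:
After event 0: A_seq=284 A_ack=0 B_seq=0 B_ack=100
After event 1: A_seq=449 A_ack=0 B_seq=0 B_ack=100
After event 2: A_seq=501 A_ack=0 B_seq=0 B_ack=100
After event 3: A_seq=501 A_ack=83 B_seq=83 B_ack=100
After event 4: A_seq=501 A_ack=83 B_seq=83 B_ack=100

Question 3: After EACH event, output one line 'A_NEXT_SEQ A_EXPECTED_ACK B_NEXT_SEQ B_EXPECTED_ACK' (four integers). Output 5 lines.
284 0 0 100
449 0 0 100
501 0 0 100
501 83 83 100
501 83 83 100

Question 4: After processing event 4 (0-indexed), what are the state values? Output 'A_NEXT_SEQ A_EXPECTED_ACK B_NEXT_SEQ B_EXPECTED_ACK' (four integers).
After event 0: A_seq=284 A_ack=0 B_seq=0 B_ack=100
After event 1: A_seq=449 A_ack=0 B_seq=0 B_ack=100
After event 2: A_seq=501 A_ack=0 B_seq=0 B_ack=100
After event 3: A_seq=501 A_ack=83 B_seq=83 B_ack=100
After event 4: A_seq=501 A_ack=83 B_seq=83 B_ack=100

501 83 83 100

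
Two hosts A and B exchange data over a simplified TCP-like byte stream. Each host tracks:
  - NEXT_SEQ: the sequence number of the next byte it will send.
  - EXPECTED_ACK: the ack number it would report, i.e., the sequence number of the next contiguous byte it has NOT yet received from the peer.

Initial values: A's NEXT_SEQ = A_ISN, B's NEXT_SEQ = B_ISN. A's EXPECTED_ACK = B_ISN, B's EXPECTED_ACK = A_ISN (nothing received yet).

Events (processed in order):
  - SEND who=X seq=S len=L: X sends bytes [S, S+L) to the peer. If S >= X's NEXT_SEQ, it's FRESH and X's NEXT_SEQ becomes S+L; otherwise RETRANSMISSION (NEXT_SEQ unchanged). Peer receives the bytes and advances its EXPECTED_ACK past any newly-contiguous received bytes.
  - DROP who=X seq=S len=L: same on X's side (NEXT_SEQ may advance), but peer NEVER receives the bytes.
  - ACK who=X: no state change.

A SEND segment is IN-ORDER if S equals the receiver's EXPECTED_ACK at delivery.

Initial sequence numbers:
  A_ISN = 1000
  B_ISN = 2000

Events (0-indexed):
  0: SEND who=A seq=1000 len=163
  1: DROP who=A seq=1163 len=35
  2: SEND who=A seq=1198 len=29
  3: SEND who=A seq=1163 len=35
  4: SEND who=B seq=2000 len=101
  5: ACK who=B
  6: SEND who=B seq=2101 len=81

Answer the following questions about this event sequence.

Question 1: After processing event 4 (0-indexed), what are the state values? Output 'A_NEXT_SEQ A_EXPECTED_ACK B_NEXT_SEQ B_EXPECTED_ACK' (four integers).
After event 0: A_seq=1163 A_ack=2000 B_seq=2000 B_ack=1163
After event 1: A_seq=1198 A_ack=2000 B_seq=2000 B_ack=1163
After event 2: A_seq=1227 A_ack=2000 B_seq=2000 B_ack=1163
After event 3: A_seq=1227 A_ack=2000 B_seq=2000 B_ack=1227
After event 4: A_seq=1227 A_ack=2101 B_seq=2101 B_ack=1227

1227 2101 2101 1227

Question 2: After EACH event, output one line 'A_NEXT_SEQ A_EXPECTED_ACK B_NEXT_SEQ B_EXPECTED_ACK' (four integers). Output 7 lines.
1163 2000 2000 1163
1198 2000 2000 1163
1227 2000 2000 1163
1227 2000 2000 1227
1227 2101 2101 1227
1227 2101 2101 1227
1227 2182 2182 1227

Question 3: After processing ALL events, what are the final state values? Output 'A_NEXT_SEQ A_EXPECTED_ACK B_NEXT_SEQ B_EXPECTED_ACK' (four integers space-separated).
After event 0: A_seq=1163 A_ack=2000 B_seq=2000 B_ack=1163
After event 1: A_seq=1198 A_ack=2000 B_seq=2000 B_ack=1163
After event 2: A_seq=1227 A_ack=2000 B_seq=2000 B_ack=1163
After event 3: A_seq=1227 A_ack=2000 B_seq=2000 B_ack=1227
After event 4: A_seq=1227 A_ack=2101 B_seq=2101 B_ack=1227
After event 5: A_seq=1227 A_ack=2101 B_seq=2101 B_ack=1227
After event 6: A_seq=1227 A_ack=2182 B_seq=2182 B_ack=1227

Answer: 1227 2182 2182 1227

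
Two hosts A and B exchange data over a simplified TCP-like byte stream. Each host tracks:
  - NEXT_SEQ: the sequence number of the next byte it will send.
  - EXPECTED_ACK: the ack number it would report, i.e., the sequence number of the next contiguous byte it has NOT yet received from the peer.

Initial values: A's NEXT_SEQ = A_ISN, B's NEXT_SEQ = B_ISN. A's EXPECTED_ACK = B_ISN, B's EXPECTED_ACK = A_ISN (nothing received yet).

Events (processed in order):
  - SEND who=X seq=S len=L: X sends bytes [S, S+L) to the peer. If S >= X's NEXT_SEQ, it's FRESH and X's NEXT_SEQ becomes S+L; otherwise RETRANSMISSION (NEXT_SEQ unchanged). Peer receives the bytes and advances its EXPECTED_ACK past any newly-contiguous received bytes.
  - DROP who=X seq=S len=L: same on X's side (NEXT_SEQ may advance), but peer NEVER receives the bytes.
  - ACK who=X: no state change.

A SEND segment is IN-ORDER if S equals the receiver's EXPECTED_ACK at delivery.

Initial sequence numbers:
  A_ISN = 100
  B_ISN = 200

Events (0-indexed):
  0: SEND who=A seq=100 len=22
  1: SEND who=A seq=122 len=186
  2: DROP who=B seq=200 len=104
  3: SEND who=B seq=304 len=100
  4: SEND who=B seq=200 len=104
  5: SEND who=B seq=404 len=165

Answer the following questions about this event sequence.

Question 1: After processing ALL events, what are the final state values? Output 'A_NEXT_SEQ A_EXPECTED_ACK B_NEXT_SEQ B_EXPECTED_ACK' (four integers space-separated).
After event 0: A_seq=122 A_ack=200 B_seq=200 B_ack=122
After event 1: A_seq=308 A_ack=200 B_seq=200 B_ack=308
After event 2: A_seq=308 A_ack=200 B_seq=304 B_ack=308
After event 3: A_seq=308 A_ack=200 B_seq=404 B_ack=308
After event 4: A_seq=308 A_ack=404 B_seq=404 B_ack=308
After event 5: A_seq=308 A_ack=569 B_seq=569 B_ack=308

Answer: 308 569 569 308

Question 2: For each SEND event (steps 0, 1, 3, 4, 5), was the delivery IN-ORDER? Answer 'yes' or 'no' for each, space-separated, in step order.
Step 0: SEND seq=100 -> in-order
Step 1: SEND seq=122 -> in-order
Step 3: SEND seq=304 -> out-of-order
Step 4: SEND seq=200 -> in-order
Step 5: SEND seq=404 -> in-order

Answer: yes yes no yes yes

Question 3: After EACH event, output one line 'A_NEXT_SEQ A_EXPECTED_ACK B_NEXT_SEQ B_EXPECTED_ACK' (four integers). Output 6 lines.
122 200 200 122
308 200 200 308
308 200 304 308
308 200 404 308
308 404 404 308
308 569 569 308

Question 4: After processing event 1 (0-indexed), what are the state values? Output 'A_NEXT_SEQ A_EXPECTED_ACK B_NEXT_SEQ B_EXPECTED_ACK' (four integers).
After event 0: A_seq=122 A_ack=200 B_seq=200 B_ack=122
After event 1: A_seq=308 A_ack=200 B_seq=200 B_ack=308

308 200 200 308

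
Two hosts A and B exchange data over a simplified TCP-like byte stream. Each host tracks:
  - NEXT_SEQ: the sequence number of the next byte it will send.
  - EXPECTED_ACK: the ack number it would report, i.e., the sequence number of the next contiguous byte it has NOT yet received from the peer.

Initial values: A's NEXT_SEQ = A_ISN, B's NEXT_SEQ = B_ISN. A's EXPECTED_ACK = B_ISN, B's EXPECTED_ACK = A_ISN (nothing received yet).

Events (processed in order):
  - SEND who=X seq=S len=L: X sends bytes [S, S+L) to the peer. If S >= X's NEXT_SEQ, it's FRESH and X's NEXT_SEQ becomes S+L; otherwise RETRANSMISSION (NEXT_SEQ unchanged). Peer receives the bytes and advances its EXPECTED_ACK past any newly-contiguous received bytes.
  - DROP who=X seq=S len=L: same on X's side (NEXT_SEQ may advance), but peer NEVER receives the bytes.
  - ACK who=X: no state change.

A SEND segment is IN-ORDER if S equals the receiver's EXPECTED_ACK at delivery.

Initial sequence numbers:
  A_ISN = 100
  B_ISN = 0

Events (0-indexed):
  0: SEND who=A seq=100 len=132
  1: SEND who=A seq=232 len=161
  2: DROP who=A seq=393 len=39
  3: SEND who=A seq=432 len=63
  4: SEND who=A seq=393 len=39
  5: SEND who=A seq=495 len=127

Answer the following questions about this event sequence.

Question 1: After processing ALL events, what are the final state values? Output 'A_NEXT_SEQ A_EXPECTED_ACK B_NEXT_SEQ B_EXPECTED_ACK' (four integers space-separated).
Answer: 622 0 0 622

Derivation:
After event 0: A_seq=232 A_ack=0 B_seq=0 B_ack=232
After event 1: A_seq=393 A_ack=0 B_seq=0 B_ack=393
After event 2: A_seq=432 A_ack=0 B_seq=0 B_ack=393
After event 3: A_seq=495 A_ack=0 B_seq=0 B_ack=393
After event 4: A_seq=495 A_ack=0 B_seq=0 B_ack=495
After event 5: A_seq=622 A_ack=0 B_seq=0 B_ack=622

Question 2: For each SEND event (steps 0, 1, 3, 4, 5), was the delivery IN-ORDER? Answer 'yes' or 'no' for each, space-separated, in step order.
Step 0: SEND seq=100 -> in-order
Step 1: SEND seq=232 -> in-order
Step 3: SEND seq=432 -> out-of-order
Step 4: SEND seq=393 -> in-order
Step 5: SEND seq=495 -> in-order

Answer: yes yes no yes yes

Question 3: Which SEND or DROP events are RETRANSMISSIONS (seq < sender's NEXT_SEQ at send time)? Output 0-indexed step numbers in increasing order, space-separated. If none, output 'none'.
Answer: 4

Derivation:
Step 0: SEND seq=100 -> fresh
Step 1: SEND seq=232 -> fresh
Step 2: DROP seq=393 -> fresh
Step 3: SEND seq=432 -> fresh
Step 4: SEND seq=393 -> retransmit
Step 5: SEND seq=495 -> fresh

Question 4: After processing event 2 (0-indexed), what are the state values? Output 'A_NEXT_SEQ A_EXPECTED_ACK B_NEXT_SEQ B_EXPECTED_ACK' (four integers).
After event 0: A_seq=232 A_ack=0 B_seq=0 B_ack=232
After event 1: A_seq=393 A_ack=0 B_seq=0 B_ack=393
After event 2: A_seq=432 A_ack=0 B_seq=0 B_ack=393

432 0 0 393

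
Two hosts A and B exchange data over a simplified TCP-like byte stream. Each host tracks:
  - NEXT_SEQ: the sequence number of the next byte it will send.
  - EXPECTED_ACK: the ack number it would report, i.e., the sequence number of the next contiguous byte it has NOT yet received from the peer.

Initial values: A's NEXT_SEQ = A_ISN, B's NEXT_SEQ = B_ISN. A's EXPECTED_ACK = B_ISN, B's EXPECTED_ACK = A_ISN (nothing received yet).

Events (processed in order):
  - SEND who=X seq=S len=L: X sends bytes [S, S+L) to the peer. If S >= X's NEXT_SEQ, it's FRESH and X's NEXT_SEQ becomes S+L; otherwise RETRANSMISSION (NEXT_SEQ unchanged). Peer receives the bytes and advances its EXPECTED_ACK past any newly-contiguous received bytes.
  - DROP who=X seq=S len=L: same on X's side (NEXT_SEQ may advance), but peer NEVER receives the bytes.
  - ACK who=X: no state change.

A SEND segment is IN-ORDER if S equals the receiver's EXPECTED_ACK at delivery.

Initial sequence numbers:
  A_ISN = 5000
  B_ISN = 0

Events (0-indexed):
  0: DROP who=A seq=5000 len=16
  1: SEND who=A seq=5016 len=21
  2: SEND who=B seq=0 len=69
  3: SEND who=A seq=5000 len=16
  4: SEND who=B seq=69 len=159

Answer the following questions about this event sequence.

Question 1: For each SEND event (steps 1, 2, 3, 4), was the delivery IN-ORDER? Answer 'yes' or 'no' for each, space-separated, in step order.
Answer: no yes yes yes

Derivation:
Step 1: SEND seq=5016 -> out-of-order
Step 2: SEND seq=0 -> in-order
Step 3: SEND seq=5000 -> in-order
Step 4: SEND seq=69 -> in-order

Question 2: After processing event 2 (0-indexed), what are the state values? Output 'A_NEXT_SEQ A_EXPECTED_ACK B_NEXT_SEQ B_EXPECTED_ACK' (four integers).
After event 0: A_seq=5016 A_ack=0 B_seq=0 B_ack=5000
After event 1: A_seq=5037 A_ack=0 B_seq=0 B_ack=5000
After event 2: A_seq=5037 A_ack=69 B_seq=69 B_ack=5000

5037 69 69 5000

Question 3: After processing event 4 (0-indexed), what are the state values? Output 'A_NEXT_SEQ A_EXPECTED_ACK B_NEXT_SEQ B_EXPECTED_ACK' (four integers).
After event 0: A_seq=5016 A_ack=0 B_seq=0 B_ack=5000
After event 1: A_seq=5037 A_ack=0 B_seq=0 B_ack=5000
After event 2: A_seq=5037 A_ack=69 B_seq=69 B_ack=5000
After event 3: A_seq=5037 A_ack=69 B_seq=69 B_ack=5037
After event 4: A_seq=5037 A_ack=228 B_seq=228 B_ack=5037

5037 228 228 5037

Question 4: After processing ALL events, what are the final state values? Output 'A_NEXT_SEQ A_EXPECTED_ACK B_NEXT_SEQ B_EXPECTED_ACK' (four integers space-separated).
After event 0: A_seq=5016 A_ack=0 B_seq=0 B_ack=5000
After event 1: A_seq=5037 A_ack=0 B_seq=0 B_ack=5000
After event 2: A_seq=5037 A_ack=69 B_seq=69 B_ack=5000
After event 3: A_seq=5037 A_ack=69 B_seq=69 B_ack=5037
After event 4: A_seq=5037 A_ack=228 B_seq=228 B_ack=5037

Answer: 5037 228 228 5037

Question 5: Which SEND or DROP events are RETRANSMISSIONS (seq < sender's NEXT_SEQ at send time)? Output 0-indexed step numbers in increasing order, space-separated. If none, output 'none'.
Answer: 3

Derivation:
Step 0: DROP seq=5000 -> fresh
Step 1: SEND seq=5016 -> fresh
Step 2: SEND seq=0 -> fresh
Step 3: SEND seq=5000 -> retransmit
Step 4: SEND seq=69 -> fresh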